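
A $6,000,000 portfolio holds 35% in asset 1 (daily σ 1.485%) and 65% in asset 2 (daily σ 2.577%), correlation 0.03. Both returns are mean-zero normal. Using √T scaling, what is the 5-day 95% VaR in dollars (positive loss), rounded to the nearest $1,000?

σ_p = √(0.35²·1.485² + 0.65²·2.577² + 2·0.03·0.35·0.65·1.485·2.577) = 1.769%.
σ_{5d} = 1.769% × √5 = 3.956%.
z(95%) = 1.645.
VaR = 1.645 × 3.956% = 6.508%; on $6,000,000 that is $390,480.

$390,000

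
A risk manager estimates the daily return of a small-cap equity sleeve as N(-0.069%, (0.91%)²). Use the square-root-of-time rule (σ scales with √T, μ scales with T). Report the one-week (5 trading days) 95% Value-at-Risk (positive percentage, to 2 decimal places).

3.69%

At 95%, z = 1.645.
σ_{5d} = 0.91% × √5 = 2.035%; μ_{5d} = 5 × -0.069% = -0.345%.
VaR = −(-0.345%) + 1.645 × 2.035% = 3.693%.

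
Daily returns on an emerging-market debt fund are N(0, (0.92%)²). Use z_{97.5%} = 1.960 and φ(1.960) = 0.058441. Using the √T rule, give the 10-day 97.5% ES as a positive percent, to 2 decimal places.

6.80%

σ_{10d} = 0.92% × √10 = 2.909%.
ES multiplier = φ(z)/(1−α) = 0.058441/0.025 = 2.338.
ES = 2.909% × 2.338 = 6.801%.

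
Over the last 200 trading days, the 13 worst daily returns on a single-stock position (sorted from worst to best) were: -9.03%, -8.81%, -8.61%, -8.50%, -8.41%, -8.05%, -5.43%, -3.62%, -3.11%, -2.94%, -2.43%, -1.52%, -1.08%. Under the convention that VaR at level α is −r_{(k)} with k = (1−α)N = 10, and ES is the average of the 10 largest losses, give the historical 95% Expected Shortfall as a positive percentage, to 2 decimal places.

6.65%

The 10 worst returns sum to -66.51%.
ES = −(-66.51%) / 10 = 6.651% ≈ 6.65%.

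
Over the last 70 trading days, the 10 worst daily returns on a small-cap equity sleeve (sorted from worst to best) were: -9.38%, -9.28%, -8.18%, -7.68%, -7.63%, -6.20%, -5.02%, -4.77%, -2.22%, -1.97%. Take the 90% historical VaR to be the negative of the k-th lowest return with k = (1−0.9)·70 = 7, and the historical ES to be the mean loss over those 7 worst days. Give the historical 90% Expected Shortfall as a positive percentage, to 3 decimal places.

The 7 worst returns sum to -53.37%.
ES = −(-53.37%) / 7 = 7.6242…% ≈ 7.624%.

7.624%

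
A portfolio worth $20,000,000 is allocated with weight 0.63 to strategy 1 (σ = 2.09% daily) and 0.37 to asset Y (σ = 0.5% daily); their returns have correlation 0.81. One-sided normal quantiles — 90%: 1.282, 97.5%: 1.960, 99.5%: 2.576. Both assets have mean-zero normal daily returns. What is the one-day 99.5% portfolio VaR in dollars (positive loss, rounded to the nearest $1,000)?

σ_p² = 0.63²·2.09² + 0.37²·0.5² + 2·0.81·0.63·0.37·2.09·0.5 = 2.1625 (%²).
σ_p = √2.1625 = 1.471%.
VaR = 2.576 × 1.471% = 3.789%; on $20,000,000 that is $757,800.

$758,000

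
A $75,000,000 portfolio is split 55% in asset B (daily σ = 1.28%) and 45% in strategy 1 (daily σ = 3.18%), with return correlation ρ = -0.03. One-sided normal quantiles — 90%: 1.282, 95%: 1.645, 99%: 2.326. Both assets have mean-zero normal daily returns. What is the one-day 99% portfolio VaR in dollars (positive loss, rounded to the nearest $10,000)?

$2,750,000

σ_p² = 0.55²·1.28² + 0.45²·3.18² + 2·-0.03·0.55·0.45·1.28·3.18 = 2.4829 (%²).
σ_p = √2.4829 = 1.576%.
VaR = 2.326 × 1.576% = 3.666%; on $75,000,000 that is $2,749,500.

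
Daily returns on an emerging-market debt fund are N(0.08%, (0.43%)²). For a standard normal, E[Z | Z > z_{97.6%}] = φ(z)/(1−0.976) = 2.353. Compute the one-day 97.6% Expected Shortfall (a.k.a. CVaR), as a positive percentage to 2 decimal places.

ES = −(0.08%) + 0.43% × 2.353 = 0.932%.

0.93%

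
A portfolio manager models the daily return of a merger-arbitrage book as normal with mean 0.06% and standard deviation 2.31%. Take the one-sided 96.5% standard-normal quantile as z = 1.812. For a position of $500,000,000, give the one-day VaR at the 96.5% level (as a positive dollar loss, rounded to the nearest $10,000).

VaR = −μ + z·σ = −(0.06%) + 1.812 × 2.31% = 4.126%.
On $500,000,000: 0.04126 × $500,000,000 = $20,630,000.

$20,630,000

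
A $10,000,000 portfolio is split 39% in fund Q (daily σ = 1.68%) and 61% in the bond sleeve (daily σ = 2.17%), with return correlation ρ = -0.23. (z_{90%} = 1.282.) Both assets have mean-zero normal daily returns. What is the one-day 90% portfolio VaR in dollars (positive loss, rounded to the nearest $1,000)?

σ_p² = 0.39²·1.68² + 0.61²·2.17² + 2·-0.23·0.39·0.61·1.68·2.17 = 1.7825 (%²).
σ_p = √1.7825 = 1.335%.
VaR = 1.282 × 1.335% = 1.711%; on $10,000,000 that is $171,100.

$171,000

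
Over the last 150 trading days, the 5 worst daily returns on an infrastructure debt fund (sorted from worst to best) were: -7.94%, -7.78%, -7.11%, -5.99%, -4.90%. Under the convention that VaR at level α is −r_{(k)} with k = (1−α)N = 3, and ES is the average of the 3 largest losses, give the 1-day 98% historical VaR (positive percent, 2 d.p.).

7.11%

k = 3; the 3rd lowest return is -7.11%, so VaR = 7.11%.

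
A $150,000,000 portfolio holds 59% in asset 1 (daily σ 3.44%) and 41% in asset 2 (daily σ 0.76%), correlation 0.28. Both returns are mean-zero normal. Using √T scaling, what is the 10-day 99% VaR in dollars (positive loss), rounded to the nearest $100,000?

σ_p = √(0.59²·3.44² + 0.41²·0.76² + 2·0.28·0.59·0.41·3.44·0.76) = 2.138%.
σ_{10d} = 2.138% × √10 = 6.761%.
z(99%) = 2.326.
VaR = 2.326 × 6.761% = 15.726%; on $150,000,000 that is $23,589,000.

$23,600,000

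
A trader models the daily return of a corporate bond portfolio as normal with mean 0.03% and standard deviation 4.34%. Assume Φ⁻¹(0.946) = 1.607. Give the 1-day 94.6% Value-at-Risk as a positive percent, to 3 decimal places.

VaR = −μ + z·σ = −(0.03%) + 1.607 × 4.34% = 6.944%.

6.944%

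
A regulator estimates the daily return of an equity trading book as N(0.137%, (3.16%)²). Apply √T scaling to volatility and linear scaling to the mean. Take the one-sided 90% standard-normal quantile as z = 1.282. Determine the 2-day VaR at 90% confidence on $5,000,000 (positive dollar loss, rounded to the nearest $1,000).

σ_{2d} = 3.16% × √2 = 4.469%; μ_{2d} = 2 × 0.137% = 0.274%.
VaR = −(0.274%) + 1.282 × 4.469% = 5.455%.
On $5,000,000: 0.05455 × $5,000,000 = $272,750.

$273,000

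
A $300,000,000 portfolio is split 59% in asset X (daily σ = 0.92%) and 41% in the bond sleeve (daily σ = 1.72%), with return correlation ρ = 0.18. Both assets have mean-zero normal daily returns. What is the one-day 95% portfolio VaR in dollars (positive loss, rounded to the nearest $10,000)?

σ_p² = 0.59²·0.92² + 0.41²·1.72² + 2·0.18·0.59·0.41·0.92·1.72 = 0.9297 (%²).
σ_p = √0.9297 = 0.964%.
At 95%, z = 1.645.
VaR = 1.645 × 0.964% = 1.586%; on $300,000,000 that is $4,758,000.

$4,760,000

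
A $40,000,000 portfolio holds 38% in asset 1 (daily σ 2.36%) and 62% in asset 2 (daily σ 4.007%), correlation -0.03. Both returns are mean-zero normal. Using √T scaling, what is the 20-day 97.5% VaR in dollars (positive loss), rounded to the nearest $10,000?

σ_p = √(0.38²·2.36² + 0.62²·4.007² + 2·-0.03·0.38·0.62·2.36·4.007) = 2.616%.
σ_{20d} = 2.616% × √20 = 11.699%.
z(97.5%) = 1.960.
VaR = 1.960 × 11.699% = 22.930%; on $40,000,000 that is $9,172,000.

$9,170,000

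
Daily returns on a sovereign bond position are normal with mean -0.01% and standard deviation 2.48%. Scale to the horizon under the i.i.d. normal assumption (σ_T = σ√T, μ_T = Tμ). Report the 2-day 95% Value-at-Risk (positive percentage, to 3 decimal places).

5.789%

At 95%, z = 1.645.
σ_{2d} = 2.48% × √2 = 3.507%; μ_{2d} = 2 × -0.01% = -0.020%.
VaR = −(-0.020%) + 1.645 × 3.507% = 5.789%.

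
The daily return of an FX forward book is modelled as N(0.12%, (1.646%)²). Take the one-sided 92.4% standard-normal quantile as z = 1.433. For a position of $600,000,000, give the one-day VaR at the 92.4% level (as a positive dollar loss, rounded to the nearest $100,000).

VaR = −μ + z·σ = −(0.12%) + 1.433 × 1.646% = 2.239%.
On $600,000,000: 0.02239 × $600,000,000 = $13,434,000.

$13,400,000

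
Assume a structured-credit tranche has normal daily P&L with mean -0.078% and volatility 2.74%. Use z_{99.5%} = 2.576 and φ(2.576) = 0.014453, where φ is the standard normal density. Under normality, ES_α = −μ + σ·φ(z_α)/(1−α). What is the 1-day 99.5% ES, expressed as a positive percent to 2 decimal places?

8.00%

Tail multiplier: φ(z)/(1−α) = 0.014453 / 0.005 = 2.891.
ES = −(-0.078%) + 2.74% × 2.891 = 7.999%.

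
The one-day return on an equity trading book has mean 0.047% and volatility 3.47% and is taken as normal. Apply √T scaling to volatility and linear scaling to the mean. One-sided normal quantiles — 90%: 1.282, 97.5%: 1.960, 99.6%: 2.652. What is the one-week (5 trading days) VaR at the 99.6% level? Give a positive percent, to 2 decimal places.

20.34%

σ_{5d} = 3.47% × √5 = 7.759%; μ_{5d} = 5 × 0.047% = 0.235%.
VaR = −(0.235%) + 2.652 × 7.759% = 20.342%.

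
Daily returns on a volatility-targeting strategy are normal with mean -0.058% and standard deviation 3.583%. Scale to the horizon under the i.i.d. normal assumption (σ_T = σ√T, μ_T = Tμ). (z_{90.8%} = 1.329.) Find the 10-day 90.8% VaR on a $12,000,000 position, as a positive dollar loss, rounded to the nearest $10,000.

$1,880,000

σ_{10d} = 3.583% × √10 = 11.330%; μ_{10d} = 10 × -0.058% = -0.580%.
VaR = −(-0.580%) + 1.329 × 11.330% = 15.638%.
On $12,000,000: 0.15638 × $12,000,000 = $1,876,560.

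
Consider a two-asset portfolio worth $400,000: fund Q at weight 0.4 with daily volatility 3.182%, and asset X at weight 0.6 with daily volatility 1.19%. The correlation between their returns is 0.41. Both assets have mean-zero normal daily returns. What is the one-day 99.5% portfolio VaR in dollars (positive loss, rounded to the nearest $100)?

$17,500

σ_p² = 0.4²·3.182² + 0.6²·1.19² + 2·0.41·0.4·0.6·3.182·1.19 = 2.8750 (%²).
σ_p = √2.8750 = 1.696%.
At 99.5%, z = 2.576.
VaR = 2.576 × 1.696% = 4.369%; on $400,000 that is $17,476.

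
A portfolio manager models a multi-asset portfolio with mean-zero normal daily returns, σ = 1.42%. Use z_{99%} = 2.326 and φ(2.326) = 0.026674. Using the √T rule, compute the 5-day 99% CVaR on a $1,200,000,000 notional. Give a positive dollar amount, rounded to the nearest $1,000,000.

$102,000,000

σ_{5d} = 1.42% × √5 = 3.175%.
ES multiplier = φ(z)/(1−α) = 0.026674/0.01 = 2.667.
ES = 3.175% × 2.667 = 8.468%; on $1,200,000,000: $101,616,000.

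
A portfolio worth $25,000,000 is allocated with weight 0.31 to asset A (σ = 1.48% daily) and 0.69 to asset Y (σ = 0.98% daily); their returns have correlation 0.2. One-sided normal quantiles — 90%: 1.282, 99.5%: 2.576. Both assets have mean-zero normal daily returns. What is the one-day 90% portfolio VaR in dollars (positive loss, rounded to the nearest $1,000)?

σ_p² = 0.31²·1.48² + 0.69²·0.98² + 2·0.2·0.31·0.69·1.48·0.98 = 0.7918 (%²).
σ_p = √0.7918 = 0.890%.
VaR = 1.282 × 0.890% = 1.141%; on $25,000,000 that is $285,250.

$285,000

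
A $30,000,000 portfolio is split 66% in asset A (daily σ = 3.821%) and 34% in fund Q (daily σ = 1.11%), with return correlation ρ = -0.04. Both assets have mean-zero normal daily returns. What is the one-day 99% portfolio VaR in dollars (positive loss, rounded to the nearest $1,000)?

$1,769,000

σ_p² = 0.66²·3.821² + 0.34²·1.11² + 2·-0.04·0.66·0.34·3.821·1.11 = 6.4261 (%²).
σ_p = √6.4261 = 2.535%.
At 99%, z = 2.326.
VaR = 2.326 × 2.535% = 5.896%; on $30,000,000 that is $1,768,800.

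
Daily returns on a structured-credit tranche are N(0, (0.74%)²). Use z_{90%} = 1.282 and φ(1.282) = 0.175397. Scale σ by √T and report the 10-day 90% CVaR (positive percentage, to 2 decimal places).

4.10%

σ_{10d} = 0.74% × √10 = 2.340%.
ES multiplier = φ(z)/(1−α) = 0.175397/0.1 = 1.754.
ES = 2.340% × 1.754 = 4.104%.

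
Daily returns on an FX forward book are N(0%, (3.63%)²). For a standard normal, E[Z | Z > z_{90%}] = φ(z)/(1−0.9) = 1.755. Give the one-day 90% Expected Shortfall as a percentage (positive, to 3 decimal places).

ES = 3.63% × 1.755 = 6.371%.

6.371%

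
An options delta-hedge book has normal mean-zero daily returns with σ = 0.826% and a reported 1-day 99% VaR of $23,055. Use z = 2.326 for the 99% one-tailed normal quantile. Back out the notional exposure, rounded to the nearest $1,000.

$1,200,000

VaR as a fraction of value: z·σ = 2.326 × 0.826% = 1.92128%.
Position = $23,055 / 0.0192128 = $1,199,984.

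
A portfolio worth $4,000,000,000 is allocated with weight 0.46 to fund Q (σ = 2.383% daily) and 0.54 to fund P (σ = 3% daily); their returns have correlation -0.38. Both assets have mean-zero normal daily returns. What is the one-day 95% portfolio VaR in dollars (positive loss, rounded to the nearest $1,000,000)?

σ_p² = 0.46²·2.383² + 0.54²·3² + 2·-0.38·0.46·0.54·2.383·3 = 2.4764 (%²).
σ_p = √2.4764 = 1.574%.
At 95%, z = 1.645.
VaR = 1.645 × 1.574% = 2.589%; on $4,000,000,000 that is $103,560,000.

$104,000,000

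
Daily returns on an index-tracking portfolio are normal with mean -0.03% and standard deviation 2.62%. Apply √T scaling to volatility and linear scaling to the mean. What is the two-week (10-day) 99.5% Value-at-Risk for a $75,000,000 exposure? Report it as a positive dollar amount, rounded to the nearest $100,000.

$16,200,000

At 99.5%, z = 2.576.
σ_{10d} = 2.62% × √10 = 8.285%; μ_{10d} = 10 × -0.03% = -0.300%.
VaR = −(-0.300%) + 2.576 × 8.285% = 21.642%.
On $75,000,000: 0.21642 × $75,000,000 = $16,231,500.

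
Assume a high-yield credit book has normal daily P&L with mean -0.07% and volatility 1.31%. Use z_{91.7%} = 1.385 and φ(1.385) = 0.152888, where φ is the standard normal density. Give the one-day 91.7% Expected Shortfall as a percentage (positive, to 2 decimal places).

Tail multiplier: φ(z)/(1−α) = 0.152888 / 0.083 = 1.842.
ES = −(-0.07%) + 1.31% × 1.842 = 2.483%.

2.48%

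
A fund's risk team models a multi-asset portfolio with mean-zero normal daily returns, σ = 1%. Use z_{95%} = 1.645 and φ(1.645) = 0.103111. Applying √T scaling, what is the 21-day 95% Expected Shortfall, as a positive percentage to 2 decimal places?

9.45%

σ_{21d} = 1% × √21 = 4.583%.
ES multiplier = φ(z)/(1−α) = 0.103111/0.05 = 2.062.
ES = 4.583% × 2.062 = 9.450%.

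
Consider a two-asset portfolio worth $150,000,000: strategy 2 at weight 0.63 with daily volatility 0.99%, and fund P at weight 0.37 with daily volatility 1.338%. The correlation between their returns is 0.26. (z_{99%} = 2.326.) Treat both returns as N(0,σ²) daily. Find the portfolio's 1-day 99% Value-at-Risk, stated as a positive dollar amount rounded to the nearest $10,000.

$3,110,000

σ_p² = 0.63²·0.99² + 0.37²·1.338² + 2·0.26·0.63·0.37·0.99·1.338 = 0.7946 (%²).
σ_p = √0.7946 = 0.891%.
VaR = 2.326 × 0.891% = 2.072%; on $150,000,000 that is $3,108,000.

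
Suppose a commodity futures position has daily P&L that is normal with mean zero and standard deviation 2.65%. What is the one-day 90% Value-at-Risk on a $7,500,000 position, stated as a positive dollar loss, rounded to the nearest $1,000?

$255,000

At 90% one-sided, z = 1.282.
VaR = z·σ = 1.282 × 2.65% = 3.397%.
On $7,500,000: 0.03397 × $7,500,000 = $254,775.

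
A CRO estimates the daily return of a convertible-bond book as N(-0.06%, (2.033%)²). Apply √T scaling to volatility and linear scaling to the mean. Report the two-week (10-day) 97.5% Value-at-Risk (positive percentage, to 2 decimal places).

At 97.5%, z = 1.960.
σ_{10d} = 2.033% × √10 = 6.429%; μ_{10d} = 10 × -0.06% = -0.600%.
VaR = −(-0.600%) + 1.960 × 6.429% = 13.201%.

13.20%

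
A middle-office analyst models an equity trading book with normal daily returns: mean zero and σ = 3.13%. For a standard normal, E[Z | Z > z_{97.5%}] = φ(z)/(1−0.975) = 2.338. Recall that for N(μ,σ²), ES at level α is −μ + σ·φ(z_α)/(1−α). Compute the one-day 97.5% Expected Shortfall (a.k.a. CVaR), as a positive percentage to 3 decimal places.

ES = 3.13% × 2.338 = 7.318%.

7.318%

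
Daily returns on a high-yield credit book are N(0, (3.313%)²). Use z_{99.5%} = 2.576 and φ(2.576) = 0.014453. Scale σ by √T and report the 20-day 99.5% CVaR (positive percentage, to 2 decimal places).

42.83%

σ_{20d} = 3.313% × √20 = 14.816%.
ES multiplier = φ(z)/(1−α) = 0.014453/0.005 = 2.891.
ES = 14.816% × 2.891 = 42.833%.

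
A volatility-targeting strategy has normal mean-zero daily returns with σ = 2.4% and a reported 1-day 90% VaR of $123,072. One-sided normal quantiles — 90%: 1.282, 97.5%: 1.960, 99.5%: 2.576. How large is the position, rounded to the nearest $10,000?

VaR as a fraction of value: z·σ = 1.282 × 2.4% = 3.0768%.
Position = $123,072 / 0.030768 = $4,000,000.

$4,000,000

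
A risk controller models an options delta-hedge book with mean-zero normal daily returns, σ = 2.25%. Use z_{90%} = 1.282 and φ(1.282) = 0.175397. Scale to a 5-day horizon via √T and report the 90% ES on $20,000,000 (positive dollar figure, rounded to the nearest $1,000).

$1,765,000

σ_{5d} = 2.25% × √5 = 5.031%.
ES multiplier = φ(z)/(1−α) = 0.175397/0.1 = 1.754.
ES = 5.031% × 1.754 = 8.824%; on $20,000,000: $1,764,800.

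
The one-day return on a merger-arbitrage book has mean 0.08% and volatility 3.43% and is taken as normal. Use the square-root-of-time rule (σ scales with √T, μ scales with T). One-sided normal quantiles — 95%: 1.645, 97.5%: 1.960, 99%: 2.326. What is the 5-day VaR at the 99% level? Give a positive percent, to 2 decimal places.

σ_{5d} = 3.43% × √5 = 7.670%; μ_{5d} = 5 × 0.08% = 0.400%.
VaR = −(0.400%) + 2.326 × 7.670% = 17.440%.

17.44%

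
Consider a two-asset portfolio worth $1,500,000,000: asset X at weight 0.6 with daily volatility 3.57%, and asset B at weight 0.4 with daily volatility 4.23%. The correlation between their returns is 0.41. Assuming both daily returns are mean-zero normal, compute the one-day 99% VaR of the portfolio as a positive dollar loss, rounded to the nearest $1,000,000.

$113,000,000

σ_p² = 0.6²·3.57² + 0.4²·4.23² + 2·0.41·0.6·0.4·3.57·4.23 = 10.4229 (%²).
σ_p = √10.4229 = 3.228%.
At 99%, z = 2.326.
VaR = 2.326 × 3.228% = 7.508%; on $1,500,000,000 that is $112,620,000.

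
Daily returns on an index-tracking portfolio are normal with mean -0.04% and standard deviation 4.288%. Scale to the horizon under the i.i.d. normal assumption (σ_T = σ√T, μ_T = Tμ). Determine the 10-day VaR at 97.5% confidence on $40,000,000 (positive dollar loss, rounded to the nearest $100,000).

$10,800,000

At 97.5%, z = 1.960.
σ_{10d} = 4.288% × √10 = 13.560%; μ_{10d} = 10 × -0.04% = -0.400%.
VaR = −(-0.400%) + 1.960 × 13.560% = 26.978%.
On $40,000,000: 0.26978 × $40,000,000 = $10,791,200.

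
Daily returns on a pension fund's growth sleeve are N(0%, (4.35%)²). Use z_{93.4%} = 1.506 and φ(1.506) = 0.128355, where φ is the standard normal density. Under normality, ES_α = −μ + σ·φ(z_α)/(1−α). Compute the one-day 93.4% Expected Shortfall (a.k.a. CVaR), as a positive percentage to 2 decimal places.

8.46%

Tail multiplier: φ(z)/(1−α) = 0.128355 / 0.066 = 1.945.
ES = 4.35% × 1.945 = 8.461%.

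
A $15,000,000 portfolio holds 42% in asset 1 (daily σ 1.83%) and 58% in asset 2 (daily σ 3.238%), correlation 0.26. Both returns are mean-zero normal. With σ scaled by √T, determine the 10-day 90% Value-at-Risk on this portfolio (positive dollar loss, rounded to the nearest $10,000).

$1,340,000

σ_p = √(0.42²·1.83² + 0.58²·3.238² + 2·0.26·0.42·0.58·1.83·3.238) = 2.206%.
σ_{10d} = 2.206% × √10 = 6.976%.
z(90%) = 1.282.
VaR = 1.282 × 6.976% = 8.943%; on $15,000,000 that is $1,341,450.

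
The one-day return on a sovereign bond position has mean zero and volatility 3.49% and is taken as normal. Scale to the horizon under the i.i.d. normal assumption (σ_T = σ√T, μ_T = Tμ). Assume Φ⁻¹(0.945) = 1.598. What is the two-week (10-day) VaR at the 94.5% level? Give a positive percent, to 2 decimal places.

σ_{10d} = 3.49% × √10 = 11.036%.
VaR = 1.598 × 11.036% = 17.636%.

17.64%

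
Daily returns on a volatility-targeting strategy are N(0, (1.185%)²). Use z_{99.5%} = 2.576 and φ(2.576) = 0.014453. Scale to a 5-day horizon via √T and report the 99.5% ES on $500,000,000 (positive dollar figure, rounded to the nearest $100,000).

σ_{5d} = 1.185% × √5 = 2.650%.
ES multiplier = φ(z)/(1−α) = 0.014453/0.005 = 2.891.
ES = 2.650% × 2.891 = 7.661%; on $500,000,000: $38,305,000.

$38,300,000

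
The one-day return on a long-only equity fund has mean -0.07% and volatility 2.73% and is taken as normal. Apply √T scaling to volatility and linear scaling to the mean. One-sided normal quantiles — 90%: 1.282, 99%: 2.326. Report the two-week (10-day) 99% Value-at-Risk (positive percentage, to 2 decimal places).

20.78%

σ_{10d} = 2.73% × √10 = 8.633%; μ_{10d} = 10 × -0.07% = -0.700%.
VaR = −(-0.700%) + 2.326 × 8.633% = 20.780%.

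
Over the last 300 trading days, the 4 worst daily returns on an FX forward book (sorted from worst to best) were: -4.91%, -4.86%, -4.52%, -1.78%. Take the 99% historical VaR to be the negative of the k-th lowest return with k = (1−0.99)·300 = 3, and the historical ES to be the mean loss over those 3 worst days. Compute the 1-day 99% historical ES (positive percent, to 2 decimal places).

The 3 worst returns sum to -14.29%.
ES = −(-14.29%) / 3 = 4.7633…% ≈ 4.76%.

4.76%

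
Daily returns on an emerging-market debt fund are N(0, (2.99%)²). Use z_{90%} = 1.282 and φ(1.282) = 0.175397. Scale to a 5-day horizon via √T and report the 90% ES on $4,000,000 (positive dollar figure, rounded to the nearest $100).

σ_{5d} = 2.99% × √5 = 6.686%.
ES multiplier = φ(z)/(1−α) = 0.175397/0.1 = 1.754.
ES = 6.686% × 1.754 = 11.727%; on $4,000,000: $469,080.

$469,100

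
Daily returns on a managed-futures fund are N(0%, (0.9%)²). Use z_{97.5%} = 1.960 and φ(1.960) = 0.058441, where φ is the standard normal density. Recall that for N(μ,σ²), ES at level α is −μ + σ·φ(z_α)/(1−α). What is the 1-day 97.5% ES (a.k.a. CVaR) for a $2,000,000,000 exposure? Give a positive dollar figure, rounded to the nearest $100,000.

$42,100,000

Tail multiplier: φ(z)/(1−α) = 0.058441 / 0.025 = 2.338.
ES = 0.9% × 2.338 = 2.104%.
On $2,000,000,000: 0.02104 × $2,000,000,000 = $42,080,000.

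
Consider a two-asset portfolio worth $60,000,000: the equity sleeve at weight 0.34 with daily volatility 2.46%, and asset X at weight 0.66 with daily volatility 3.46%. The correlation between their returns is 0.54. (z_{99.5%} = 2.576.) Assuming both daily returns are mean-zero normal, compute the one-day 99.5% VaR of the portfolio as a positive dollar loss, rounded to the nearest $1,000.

$4,365,000

σ_p² = 0.34²·2.46² + 0.66²·3.46² + 2·0.54·0.34·0.66·2.46·3.46 = 7.9772 (%²).
σ_p = √7.9772 = 2.824%.
VaR = 2.576 × 2.824% = 7.275%; on $60,000,000 that is $4,365,000.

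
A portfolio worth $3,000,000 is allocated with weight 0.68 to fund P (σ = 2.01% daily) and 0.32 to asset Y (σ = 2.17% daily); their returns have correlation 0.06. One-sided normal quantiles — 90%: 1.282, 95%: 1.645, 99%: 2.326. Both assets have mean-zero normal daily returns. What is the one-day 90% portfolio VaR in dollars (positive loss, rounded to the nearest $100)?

$60,400

σ_p² = 0.68²·2.01² + 0.32²·2.17² + 2·0.06·0.68·0.32·2.01·2.17 = 2.4642 (%²).
σ_p = √2.4642 = 1.570%.
VaR = 1.282 × 1.570% = 2.013%; on $3,000,000 that is $60,390.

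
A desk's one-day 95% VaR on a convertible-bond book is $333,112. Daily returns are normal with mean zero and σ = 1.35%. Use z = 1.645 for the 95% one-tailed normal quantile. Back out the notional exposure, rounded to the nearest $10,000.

VaR as a fraction of value: z·σ = 1.645 × 1.35% = 2.22075%.
Position = $333,112 / 0.0222075 = $14,999,977.

$15,000,000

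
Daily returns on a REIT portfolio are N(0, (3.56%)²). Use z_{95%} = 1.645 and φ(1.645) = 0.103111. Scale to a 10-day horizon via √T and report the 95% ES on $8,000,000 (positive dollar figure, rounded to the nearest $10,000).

$1,860,000

σ_{10d} = 3.56% × √10 = 11.258%.
ES multiplier = φ(z)/(1−α) = 0.103111/0.05 = 2.062.
ES = 11.258% × 2.062 = 23.214%; on $8,000,000: $1,857,120.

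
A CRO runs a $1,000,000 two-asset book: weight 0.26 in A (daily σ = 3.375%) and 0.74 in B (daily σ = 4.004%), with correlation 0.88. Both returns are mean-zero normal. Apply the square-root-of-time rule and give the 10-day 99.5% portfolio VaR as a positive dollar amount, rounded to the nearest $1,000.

$306,000

σ_p = √(0.26²·3.375² + 0.74²·4.004² + 2·0.88·0.26·0.74·3.375·4.004) = 3.758%.
σ_{10d} = 3.758% × √10 = 11.884%.
z(99.5%) = 2.576.
VaR = 2.576 × 11.884% = 30.613%; on $1,000,000 that is $306,130.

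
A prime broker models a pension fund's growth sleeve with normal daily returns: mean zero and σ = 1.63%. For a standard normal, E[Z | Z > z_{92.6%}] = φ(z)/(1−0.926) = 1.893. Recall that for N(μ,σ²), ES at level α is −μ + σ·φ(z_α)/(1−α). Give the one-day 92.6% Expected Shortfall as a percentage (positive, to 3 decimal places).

ES = 1.63% × 1.893 = 3.086%.

3.086%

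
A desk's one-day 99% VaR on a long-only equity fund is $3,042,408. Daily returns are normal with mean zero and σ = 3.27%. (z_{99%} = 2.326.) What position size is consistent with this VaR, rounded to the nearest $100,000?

$40,000,000

VaR as a fraction of value: z·σ = 2.326 × 3.27% = 7.60602%.
Position = $3,042,408 / 0.0760602 = $40,000,000.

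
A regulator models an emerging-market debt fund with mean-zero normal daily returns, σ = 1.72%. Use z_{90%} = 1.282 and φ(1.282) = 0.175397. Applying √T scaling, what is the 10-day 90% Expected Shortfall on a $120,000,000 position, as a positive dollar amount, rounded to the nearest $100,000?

$11,400,000

σ_{10d} = 1.72% × √10 = 5.439%.
ES multiplier = φ(z)/(1−α) = 0.175397/0.1 = 1.754.
ES = 5.439% × 1.754 = 9.540%; on $120,000,000: $11,448,000.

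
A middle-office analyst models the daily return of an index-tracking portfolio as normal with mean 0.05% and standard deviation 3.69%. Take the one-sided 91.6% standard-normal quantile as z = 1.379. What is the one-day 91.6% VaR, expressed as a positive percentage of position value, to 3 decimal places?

5.039%

VaR = −μ + z·σ = −(0.05%) + 1.379 × 3.69% = 5.039%.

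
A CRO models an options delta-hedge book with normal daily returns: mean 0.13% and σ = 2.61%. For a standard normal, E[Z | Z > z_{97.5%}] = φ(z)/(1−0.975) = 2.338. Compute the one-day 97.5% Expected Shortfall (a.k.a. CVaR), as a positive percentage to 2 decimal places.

ES = −(0.13%) + 2.61% × 2.338 = 5.972%.

5.97%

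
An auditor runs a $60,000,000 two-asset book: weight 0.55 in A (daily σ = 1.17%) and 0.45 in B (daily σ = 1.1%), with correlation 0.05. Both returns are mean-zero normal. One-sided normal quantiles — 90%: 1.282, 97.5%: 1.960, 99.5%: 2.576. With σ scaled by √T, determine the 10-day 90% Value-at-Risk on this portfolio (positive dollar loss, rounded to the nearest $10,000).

σ_p = √(0.55²·1.17² + 0.45²·1.1² + 2·0.05·0.55·0.45·1.17·1.1) = 0.831%.
σ_{10d} = 0.831% × √10 = 2.628%.
VaR = 1.282 × 2.628% = 3.369%; on $60,000,000 that is $2,021,400.

$2,020,000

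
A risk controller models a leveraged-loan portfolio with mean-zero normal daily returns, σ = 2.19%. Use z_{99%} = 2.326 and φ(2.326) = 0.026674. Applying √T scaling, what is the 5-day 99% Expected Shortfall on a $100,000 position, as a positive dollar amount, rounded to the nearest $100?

$13,100

σ_{5d} = 2.19% × √5 = 4.897%.
ES multiplier = φ(z)/(1−α) = 0.026674/0.01 = 2.667.
ES = 4.897% × 2.667 = 13.060%; on $100,000: $13,060.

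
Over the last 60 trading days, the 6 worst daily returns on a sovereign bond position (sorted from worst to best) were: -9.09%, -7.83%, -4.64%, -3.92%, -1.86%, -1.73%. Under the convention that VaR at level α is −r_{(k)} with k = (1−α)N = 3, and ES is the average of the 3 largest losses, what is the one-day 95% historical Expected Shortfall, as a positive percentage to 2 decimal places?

7.19%

The 3 worst returns sum to -21.56%.
ES = −(-21.56%) / 3 = 7.1866…% ≈ 7.19%.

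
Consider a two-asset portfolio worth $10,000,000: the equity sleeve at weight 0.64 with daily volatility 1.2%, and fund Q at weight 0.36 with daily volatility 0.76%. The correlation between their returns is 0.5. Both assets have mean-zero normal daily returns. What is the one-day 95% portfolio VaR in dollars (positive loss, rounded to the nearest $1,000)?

$154,000

σ_p² = 0.64²·1.2² + 0.36²·0.76² + 2·0.5·0.64·0.36·1.2·0.76 = 0.8748 (%²).
σ_p = √0.8748 = 0.935%.
At 95%, z = 1.645.
VaR = 1.645 × 0.935% = 1.538%; on $10,000,000 that is $153,800.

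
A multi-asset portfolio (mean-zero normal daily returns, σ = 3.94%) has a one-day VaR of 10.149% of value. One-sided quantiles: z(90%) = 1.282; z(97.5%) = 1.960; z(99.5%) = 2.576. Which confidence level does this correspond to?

99.5%

Implied z = VaR/σ = 10.149 / 3.94 = 2.576.
This matches z(99.5%) = 2.576.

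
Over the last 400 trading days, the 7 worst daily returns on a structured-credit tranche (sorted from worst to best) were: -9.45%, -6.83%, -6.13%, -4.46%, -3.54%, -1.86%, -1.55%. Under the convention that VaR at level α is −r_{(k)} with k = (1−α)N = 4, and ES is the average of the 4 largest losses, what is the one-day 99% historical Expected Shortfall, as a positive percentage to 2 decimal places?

6.72%

The 4 worst returns sum to -26.87%.
ES = −(-26.87%) / 4 = 6.7175% ≈ 6.72%.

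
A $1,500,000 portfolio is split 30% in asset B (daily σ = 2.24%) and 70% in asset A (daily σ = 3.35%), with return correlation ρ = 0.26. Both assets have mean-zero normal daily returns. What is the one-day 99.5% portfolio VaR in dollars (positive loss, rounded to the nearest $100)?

σ_p² = 0.3²·2.24² + 0.7²·3.35² + 2·0.26·0.3·0.7·2.24·3.35 = 6.7700 (%²).
σ_p = √6.7700 = 2.602%.
At 99.5%, z = 2.576.
VaR = 2.576 × 2.602% = 6.703%; on $1,500,000 that is $100,545.

$100,500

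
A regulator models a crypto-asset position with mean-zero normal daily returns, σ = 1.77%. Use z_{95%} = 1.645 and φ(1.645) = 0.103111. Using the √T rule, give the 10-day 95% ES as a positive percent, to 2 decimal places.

11.54%

σ_{10d} = 1.77% × √10 = 5.597%.
ES multiplier = φ(z)/(1−α) = 0.103111/0.05 = 2.062.
ES = 5.597% × 2.062 = 11.541%.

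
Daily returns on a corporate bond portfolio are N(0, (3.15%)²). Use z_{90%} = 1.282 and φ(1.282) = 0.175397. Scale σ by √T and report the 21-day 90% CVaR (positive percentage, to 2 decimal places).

25.32%

σ_{21d} = 3.15% × √21 = 14.435%.
ES multiplier = φ(z)/(1−α) = 0.175397/0.1 = 1.754.
ES = 14.435% × 1.754 = 25.319%.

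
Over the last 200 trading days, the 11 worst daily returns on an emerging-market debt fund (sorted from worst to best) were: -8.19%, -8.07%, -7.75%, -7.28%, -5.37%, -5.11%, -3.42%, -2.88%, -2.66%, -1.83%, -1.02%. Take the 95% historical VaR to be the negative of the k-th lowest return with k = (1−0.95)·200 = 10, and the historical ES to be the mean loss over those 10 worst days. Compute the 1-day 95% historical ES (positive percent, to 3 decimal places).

5.256%

The 10 worst returns sum to -52.56%.
ES = −(-52.56%) / 10 = 5.256%.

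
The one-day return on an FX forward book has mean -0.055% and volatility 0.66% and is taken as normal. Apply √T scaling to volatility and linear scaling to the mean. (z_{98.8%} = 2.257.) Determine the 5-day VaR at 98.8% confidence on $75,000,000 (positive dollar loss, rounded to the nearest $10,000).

$2,700,000

σ_{5d} = 0.66% × √5 = 1.476%; μ_{5d} = 5 × -0.055% = -0.275%.
VaR = −(-0.275%) + 2.257 × 1.476% = 3.606%.
On $75,000,000: 0.03606 × $75,000,000 = $2,704,500.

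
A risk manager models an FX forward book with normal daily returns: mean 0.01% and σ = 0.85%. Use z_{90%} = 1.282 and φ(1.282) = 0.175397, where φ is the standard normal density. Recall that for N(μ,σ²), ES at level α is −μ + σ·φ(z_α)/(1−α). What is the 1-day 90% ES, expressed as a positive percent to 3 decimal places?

Tail multiplier: φ(z)/(1−α) = 0.175397 / 0.1 = 1.754.
ES = −(0.01%) + 0.85% × 1.754 = 1.481%.

1.481%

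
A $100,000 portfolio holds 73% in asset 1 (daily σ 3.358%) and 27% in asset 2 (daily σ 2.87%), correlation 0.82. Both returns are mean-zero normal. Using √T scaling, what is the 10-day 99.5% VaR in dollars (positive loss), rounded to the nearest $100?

σ_p = √(0.73²·3.358² + 0.27²·2.87² + 2·0.82·0.73·0.27·3.358·2.87) = 3.118%.
σ_{10d} = 3.118% × √10 = 9.860%.
z(99.5%) = 2.576.
VaR = 2.576 × 9.860% = 25.399%; on $100,000 that is $25,399.

$25,400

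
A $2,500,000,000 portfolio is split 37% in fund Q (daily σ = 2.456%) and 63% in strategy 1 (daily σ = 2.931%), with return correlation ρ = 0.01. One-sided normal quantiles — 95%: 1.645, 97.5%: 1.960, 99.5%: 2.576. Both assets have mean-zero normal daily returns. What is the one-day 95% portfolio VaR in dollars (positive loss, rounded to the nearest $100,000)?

$85,000,000

σ_p² = 0.37²·2.456² + 0.63²·2.931² + 2·0.01·0.37·0.63·2.456·2.931 = 4.2690 (%²).
σ_p = √4.2690 = 2.066%.
VaR = 1.645 × 2.066% = 3.399%; on $2,500,000,000 that is $84,975,000.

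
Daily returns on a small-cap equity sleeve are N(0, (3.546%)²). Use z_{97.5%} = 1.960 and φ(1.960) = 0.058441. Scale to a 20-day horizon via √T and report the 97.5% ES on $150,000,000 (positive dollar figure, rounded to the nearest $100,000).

$55,600,000

σ_{20d} = 3.546% × √20 = 15.858%.
ES multiplier = φ(z)/(1−α) = 0.058441/0.025 = 2.338.
ES = 15.858% × 2.338 = 37.076%; on $150,000,000: $55,614,000.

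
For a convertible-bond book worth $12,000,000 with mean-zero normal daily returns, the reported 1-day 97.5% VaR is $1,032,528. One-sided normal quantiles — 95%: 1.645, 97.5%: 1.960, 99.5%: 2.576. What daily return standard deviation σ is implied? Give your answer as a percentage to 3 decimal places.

VaR as a fraction: $1,032,528 / $12,000,000 = 8.604%.
σ = VaR / z = 8.604% / 1.960 = 4.390%.

4.390%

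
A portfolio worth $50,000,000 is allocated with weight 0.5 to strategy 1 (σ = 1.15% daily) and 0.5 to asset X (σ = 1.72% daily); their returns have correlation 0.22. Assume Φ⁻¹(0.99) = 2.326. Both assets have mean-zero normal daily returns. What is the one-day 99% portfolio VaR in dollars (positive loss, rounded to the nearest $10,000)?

σ_p² = 0.5²·1.15² + 0.5²·1.72² + 2·0.22·0.5·0.5·1.15·1.72 = 1.2878 (%²).
σ_p = √1.2878 = 1.135%.
VaR = 2.326 × 1.135% = 2.640%; on $50,000,000 that is $1,320,000.

$1,320,000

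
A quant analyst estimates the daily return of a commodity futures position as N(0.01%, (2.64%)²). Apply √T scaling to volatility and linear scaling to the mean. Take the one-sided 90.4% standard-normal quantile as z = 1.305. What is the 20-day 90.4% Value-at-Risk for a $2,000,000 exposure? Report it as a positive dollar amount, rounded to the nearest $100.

$304,100

σ_{20d} = 2.64% × √20 = 11.806%; μ_{20d} = 20 × 0.01% = 0.200%.
VaR = −(0.200%) + 1.305 × 11.806% = 15.207%.
On $2,000,000: 0.15207 × $2,000,000 = $304,140.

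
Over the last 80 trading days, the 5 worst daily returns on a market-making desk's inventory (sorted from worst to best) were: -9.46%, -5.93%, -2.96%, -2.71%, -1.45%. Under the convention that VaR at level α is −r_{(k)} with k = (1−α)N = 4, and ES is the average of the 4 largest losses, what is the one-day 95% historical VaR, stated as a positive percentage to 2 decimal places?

k = 4; the 4th lowest return is -2.71%, so VaR = 2.71%.

2.71%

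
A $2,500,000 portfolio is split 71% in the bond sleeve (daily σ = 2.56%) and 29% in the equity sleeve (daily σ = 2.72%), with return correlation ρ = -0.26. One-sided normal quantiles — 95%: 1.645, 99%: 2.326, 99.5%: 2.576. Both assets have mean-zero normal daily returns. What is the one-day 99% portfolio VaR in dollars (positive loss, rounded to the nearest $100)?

$103,700

σ_p² = 0.71²·2.56² + 0.29²·2.72² + 2·-0.26·0.71·0.29·2.56·2.72 = 3.1803 (%²).
σ_p = √3.1803 = 1.783%.
VaR = 2.326 × 1.783% = 4.147%; on $2,500,000 that is $103,675.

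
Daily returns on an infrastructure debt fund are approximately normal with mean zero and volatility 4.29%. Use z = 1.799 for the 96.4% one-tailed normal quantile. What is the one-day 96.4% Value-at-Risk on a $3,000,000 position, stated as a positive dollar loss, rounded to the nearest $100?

VaR = z·σ = 1.799 × 4.29% = 7.718%.
On $3,000,000: 0.07718 × $3,000,000 = $231,540.

$231,500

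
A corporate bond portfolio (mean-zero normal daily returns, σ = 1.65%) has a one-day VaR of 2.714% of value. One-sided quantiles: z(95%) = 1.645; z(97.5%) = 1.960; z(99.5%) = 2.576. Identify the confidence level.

95%

Implied z = VaR/σ = 2.714 / 1.65 = 1.645.
This matches z(95%) = 1.645.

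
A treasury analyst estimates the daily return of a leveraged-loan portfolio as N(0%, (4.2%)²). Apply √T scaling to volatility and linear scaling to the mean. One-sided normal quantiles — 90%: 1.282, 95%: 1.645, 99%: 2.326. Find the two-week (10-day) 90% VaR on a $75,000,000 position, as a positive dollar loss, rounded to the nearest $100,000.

σ_{10d} = 4.2% × √10 = 13.282%.
VaR = 1.282 × 13.282% = 17.028%.
On $75,000,000: 0.17028 × $75,000,000 = $12,771,000.

$12,800,000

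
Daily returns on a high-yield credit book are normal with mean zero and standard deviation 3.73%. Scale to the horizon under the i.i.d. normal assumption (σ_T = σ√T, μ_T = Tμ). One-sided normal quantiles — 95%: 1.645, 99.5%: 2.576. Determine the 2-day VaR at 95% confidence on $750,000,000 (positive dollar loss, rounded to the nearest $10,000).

$65,080,000

σ_{2d} = 3.73% × √2 = 5.275%.
VaR = 1.645 × 5.275% = 8.677%.
On $750,000,000: 0.08677 × $750,000,000 = $65,077,500.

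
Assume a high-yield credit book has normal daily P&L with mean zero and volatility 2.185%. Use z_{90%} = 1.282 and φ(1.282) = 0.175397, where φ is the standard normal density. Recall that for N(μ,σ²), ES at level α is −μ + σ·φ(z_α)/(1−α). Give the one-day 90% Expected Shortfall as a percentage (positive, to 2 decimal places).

Tail multiplier: φ(z)/(1−α) = 0.175397 / 0.1 = 1.754.
ES = 2.185% × 1.754 = 3.832%.

3.83%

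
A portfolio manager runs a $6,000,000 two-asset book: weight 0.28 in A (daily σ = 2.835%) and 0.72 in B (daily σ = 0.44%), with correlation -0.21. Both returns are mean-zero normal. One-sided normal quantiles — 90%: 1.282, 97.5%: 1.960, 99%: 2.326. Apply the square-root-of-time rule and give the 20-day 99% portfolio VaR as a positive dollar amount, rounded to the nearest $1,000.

$493,000

σ_p = √(0.28²·2.835² + 0.72²·0.44² + 2·-0.21·0.28·0.72·2.835·0.44) = 0.790%.
σ_{20d} = 0.790% × √20 = 3.533%.
VaR = 2.326 × 3.533% = 8.218%; on $6,000,000 that is $493,080.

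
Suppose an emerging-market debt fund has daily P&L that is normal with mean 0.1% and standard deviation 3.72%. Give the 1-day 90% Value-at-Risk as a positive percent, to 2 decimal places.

4.67%

At 90% one-sided, z = 1.282.
VaR = −μ + z·σ = −(0.1%) + 1.282 × 3.72% = 4.669%.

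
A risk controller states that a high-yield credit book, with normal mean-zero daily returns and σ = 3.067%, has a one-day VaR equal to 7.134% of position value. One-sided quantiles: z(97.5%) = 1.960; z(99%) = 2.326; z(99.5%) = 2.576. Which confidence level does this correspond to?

99%

Implied z = VaR/σ = 7.134 / 3.067 = 2.326.
This matches z(99%) = 2.326.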